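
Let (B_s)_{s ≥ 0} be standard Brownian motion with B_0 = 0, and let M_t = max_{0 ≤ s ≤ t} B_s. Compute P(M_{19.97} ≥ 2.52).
P(M_{19.97} ≥ 2.52) = 2·P(B_{19.97} ≥ 2.52) = 2(1 − Φ(2.52/√19.97)) ≈ 0.5728

By the reflection principle for Brownian motion, P(M_t ≥ a) = 2 · P(B_t ≥ a) for a ≥ 0. Since B_t ~ N(0, t), P(B_t ≥ 2.52) = 1 − Φ(2.52/√t) = 1 − Φ(2.52/√19.97) = 1 − Φ(0.5639). So
  P(M_{19.97} ≥ 2.52) = 2(1 − Φ(0.5639)) ≈ 0.5728.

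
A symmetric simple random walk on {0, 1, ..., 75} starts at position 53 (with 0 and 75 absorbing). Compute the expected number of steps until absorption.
E[τ | X_0 = 53] = 1166

Let v_k = E[τ | X_0 = k]. Boundary: v_0 = v_75 = 0. Recurrence: v_k = 1 + (v_{k-1} + v_{k+1})/2 for 1 ≤ k ≤ 74. The particular solution to v_k − (v_{k-1} + v_{k+1})/2 = 1 is v_k = −k^2. Adding homogeneous solution A + B k and matching boundaries gives v_k = k (75 − k). Substituting k = 53: v_53 = 53 · 22 = 1166.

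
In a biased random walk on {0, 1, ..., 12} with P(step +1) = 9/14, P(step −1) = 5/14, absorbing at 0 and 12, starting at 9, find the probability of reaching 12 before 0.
P(hit 12 before 0) = (1 − (5/9)^9) / (1 − (5/9)^12) = 465241239/467194364

Let u_k denote P(reach 12 before 0 | start at k). Boundary: u_0 = 0, u_12 = 1. Recurrence: u_k = 9/14·u_{k+1} + 5/14·u_{k-1} for 1 ≤ k ≤ 11. Try u_k = A + B·r^k with r = q/p = (5/14)/(9/14) = 5/9. Substitution satisfies the recurrence; boundary conditions give:
  u_k = (1 − r^k) / (1 − r^N) = (1 − (5/9)^9) / (1 − (5/9)^12) = 465241239/467194364.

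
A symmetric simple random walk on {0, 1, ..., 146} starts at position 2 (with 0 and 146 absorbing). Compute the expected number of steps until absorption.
E[τ | X_0 = 2] = 288

Let v_k = E[τ | X_0 = k]. Boundary: v_0 = v_146 = 0. Recurrence: v_k = 1 + (v_{k-1} + v_{k+1})/2 for 1 ≤ k ≤ 145. The particular solution to v_k − (v_{k-1} + v_{k+1})/2 = 1 is v_k = −k^2. Adding homogeneous solution A + B k and matching boundaries gives v_k = k (146 − k). Substituting k = 2: v_2 = 2 · 144 = 288.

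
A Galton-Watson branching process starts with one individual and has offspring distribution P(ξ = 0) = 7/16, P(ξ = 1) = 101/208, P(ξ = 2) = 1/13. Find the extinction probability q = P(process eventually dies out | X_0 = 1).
q = 1

Mean offspring μ = 0·7/16 + 1·101/208 + 2·1/13 = 133/208 ≤ 1. For μ ≤ 1 with offspring not concentrated at 1, the Galton-Watson process goes extinct almost surely, so q = 1.
(Algebraic check: The pgf is f(s) = 7/16 + 101/208·s + 1/13·s². The extinction probability q is the smallest fixed point of f in [0, 1]. Setting s = f(s):
  1/13·s² + (101/208 − 1)·s + 7/16 = 0
  1/13·s² − (7/16 + 1/13)·s + 7/16 = 0
which factors as (s − 1)·(1/13·s − 7/16) = 0, giving roots s = 1 and s = (7/16)/(1/13) = 91/16. Since 91/16 ≥ 1, the smallest root in [0, 1] is s = 1.)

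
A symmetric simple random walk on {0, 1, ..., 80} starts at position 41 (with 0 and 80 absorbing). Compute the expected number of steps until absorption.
E[τ | X_0 = 41] = 1599

Let v_k = E[τ | X_0 = k]. Boundary: v_0 = v_80 = 0. Recurrence: v_k = 1 + (v_{k-1} + v_{k+1})/2 for 1 ≤ k ≤ 79. The particular solution to v_k − (v_{k-1} + v_{k+1})/2 = 1 is v_k = −k^2. Adding homogeneous solution A + B k and matching boundaries gives v_k = k (80 − k). Substituting k = 41: v_41 = 41 · 39 = 1599.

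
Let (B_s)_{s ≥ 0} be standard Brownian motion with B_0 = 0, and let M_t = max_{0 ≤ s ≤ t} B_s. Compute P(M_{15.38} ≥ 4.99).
P(M_{15.38} ≥ 4.99) = 2·P(B_{15.38} ≥ 4.99) = 2(1 − Φ(4.99/√15.38)) ≈ 0.2032

By the reflection principle for Brownian motion, P(M_t ≥ a) = 2 · P(B_t ≥ a) for a ≥ 0. Since B_t ~ N(0, t), P(B_t ≥ 4.99) = 1 − Φ(4.99/√t) = 1 − Φ(4.99/√15.38) = 1 − Φ(1.2724). So
  P(M_{15.38} ≥ 4.99) = 2(1 − Φ(1.2724)) ≈ 0.2032.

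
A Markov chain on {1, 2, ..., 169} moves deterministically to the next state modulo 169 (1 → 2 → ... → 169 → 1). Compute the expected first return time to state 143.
E[T_143 | X_0 = 143] = 169

The chain cycles deterministically, so starting at state 143 it returns in exactly 169 steps. Equivalently, the stationary distribution is uniform π_j = 1/169 for every state j, so by Kac's formula E[T_143] = 1/π_143 = 169.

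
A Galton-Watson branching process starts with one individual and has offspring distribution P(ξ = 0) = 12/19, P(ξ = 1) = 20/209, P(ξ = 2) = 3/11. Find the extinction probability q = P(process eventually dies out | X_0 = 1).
q = 1

Mean offspring μ = 0·12/19 + 1·20/209 + 2·3/11 = 134/209 ≤ 1. For μ ≤ 1 with offspring not concentrated at 1, the Galton-Watson process goes extinct almost surely, so q = 1.
(Algebraic check: The pgf is f(s) = 12/19 + 20/209·s + 3/11·s². The extinction probability q is the smallest fixed point of f in [0, 1]. Setting s = f(s):
  3/11·s² + (20/209 − 1)·s + 12/19 = 0
  3/11·s² − (12/19 + 3/11)·s + 12/19 = 0
which factors as (s − 1)·(3/11·s − 12/19) = 0, giving roots s = 1 and s = (12/19)/(3/11) = 44/19. Since 44/19 ≥ 1, the smallest root in [0, 1] is s = 1.)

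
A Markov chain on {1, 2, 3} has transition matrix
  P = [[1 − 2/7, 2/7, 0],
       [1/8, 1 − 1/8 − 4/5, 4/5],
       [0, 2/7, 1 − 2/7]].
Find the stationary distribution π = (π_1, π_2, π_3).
π = (35/339, 80/339, 224/339)

This is a birth-death chain on three states, which satisfies detailed balance: π_1 · P_{12} = π_2 · P_{21} and π_2 · P_{23} = π_3 · P_{32}.
From π_1 · 2/7 = π_2 · 1/8: π_2/π_1 = (2/7)/(1/8) = 16/7.
From π_2 · 4/5 = π_3 · 2/7: π_3/π_2 = (4/5)/(2/7) = 14/5.
Take π_1 proportional to 1; then unnormalized π = (1, 16/7, 32/5). Normalize by dividing by the sum 339/35:
  π = (35/339, 80/339, 224/339).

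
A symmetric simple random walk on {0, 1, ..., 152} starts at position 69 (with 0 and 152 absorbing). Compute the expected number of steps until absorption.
E[τ | X_0 = 69] = 5727

Let v_k = E[τ | X_0 = k]. Boundary: v_0 = v_152 = 0. Recurrence: v_k = 1 + (v_{k-1} + v_{k+1})/2 for 1 ≤ k ≤ 151. The particular solution to v_k − (v_{k-1} + v_{k+1})/2 = 1 is v_k = −k^2. Adding homogeneous solution A + B k and matching boundaries gives v_k = k (152 − k). Substituting k = 69: v_69 = 69 · 83 = 5727.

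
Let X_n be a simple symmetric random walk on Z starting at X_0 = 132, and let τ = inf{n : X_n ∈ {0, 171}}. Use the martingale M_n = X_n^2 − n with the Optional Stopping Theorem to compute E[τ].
E[τ] = 5148

M_n = X_n^2 − n is a martingale (since E[X_{n+1}^2 | F_n] = X_n^2 + 1). By OST (τ has finite mean in a bounded region), E[M_τ] = E[M_0] = X_0^2 − 0 = 132^2 = 17424. Also E[M_τ] = E[X_τ^2] − E[τ]. The walk exits at 0 or 171, with P(hit 171 first) = 132/171, so E[X_τ^2] = 171^2 · 132/171 + 0 = 22572. Thus E[τ] = E[X_τ^2] − E[M_τ] = 22572 − 17424 = 5148 = 132(171 − 132) = 5148.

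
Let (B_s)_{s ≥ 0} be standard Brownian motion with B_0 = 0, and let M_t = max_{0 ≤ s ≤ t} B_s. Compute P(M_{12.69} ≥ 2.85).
P(M_{12.69} ≥ 2.85) = 2·P(B_{12.69} ≥ 2.85) = 2(1 − Φ(2.85/√12.69)) ≈ 0.4237

By the reflection principle for Brownian motion, P(M_t ≥ a) = 2 · P(B_t ≥ a) for a ≥ 0. Since B_t ~ N(0, t), P(B_t ≥ 2.85) = 1 − Φ(2.85/√t) = 1 − Φ(2.85/√12.69) = 1 − Φ(0.8000). So
  P(M_{12.69} ≥ 2.85) = 2(1 − Φ(0.8000)) ≈ 0.4237.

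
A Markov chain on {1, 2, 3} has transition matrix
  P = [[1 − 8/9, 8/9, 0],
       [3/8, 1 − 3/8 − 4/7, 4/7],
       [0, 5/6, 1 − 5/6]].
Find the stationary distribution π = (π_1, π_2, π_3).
π = (945/4721, 2240/4721, 1536/4721)

This is a birth-death chain on three states, which satisfies detailed balance: π_1 · P_{12} = π_2 · P_{21} and π_2 · P_{23} = π_3 · P_{32}.
From π_1 · 8/9 = π_2 · 3/8: π_2/π_1 = (8/9)/(3/8) = 64/27.
From π_2 · 4/7 = π_3 · 5/6: π_3/π_2 = (4/7)/(5/6) = 24/35.
Take π_1 proportional to 1; then unnormalized π = (1, 64/27, 512/315). Normalize by dividing by the sum 4721/945:
  π = (945/4721, 2240/4721, 1536/4721).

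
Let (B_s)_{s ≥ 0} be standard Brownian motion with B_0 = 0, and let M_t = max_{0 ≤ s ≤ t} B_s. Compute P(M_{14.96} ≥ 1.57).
P(M_{14.96} ≥ 1.57) = 2·P(B_{14.96} ≥ 1.57) = 2(1 − Φ(1.57/√14.96)) ≈ 0.6848

By the reflection principle for Brownian motion, P(M_t ≥ a) = 2 · P(B_t ≥ a) for a ≥ 0. Since B_t ~ N(0, t), P(B_t ≥ 1.57) = 1 − Φ(1.57/√t) = 1 − Φ(1.57/√14.96) = 1 − Φ(0.4059). So
  P(M_{14.96} ≥ 1.57) = 2(1 − Φ(0.4059)) ≈ 0.6848.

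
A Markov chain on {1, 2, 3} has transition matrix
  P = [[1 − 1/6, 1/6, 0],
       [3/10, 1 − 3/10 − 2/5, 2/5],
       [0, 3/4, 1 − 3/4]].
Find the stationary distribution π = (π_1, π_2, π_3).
π = (27/50, 3/10, 4/25)

This is a birth-death chain on three states, which satisfies detailed balance: π_1 · P_{12} = π_2 · P_{21} and π_2 · P_{23} = π_3 · P_{32}.
From π_1 · 1/6 = π_2 · 3/10: π_2/π_1 = (1/6)/(3/10) = 5/9.
From π_2 · 2/5 = π_3 · 3/4: π_3/π_2 = (2/5)/(3/4) = 8/15.
Take π_1 proportional to 1; then unnormalized π = (1, 5/9, 8/27). Normalize by dividing by the sum 50/27:
  π = (27/50, 3/10, 4/25).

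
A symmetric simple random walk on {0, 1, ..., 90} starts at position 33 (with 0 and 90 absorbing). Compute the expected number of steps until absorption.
E[τ | X_0 = 33] = 1881

Let v_k = E[τ | X_0 = k]. Boundary: v_0 = v_90 = 0. Recurrence: v_k = 1 + (v_{k-1} + v_{k+1})/2 for 1 ≤ k ≤ 89. The particular solution to v_k − (v_{k-1} + v_{k+1})/2 = 1 is v_k = −k^2. Adding homogeneous solution A + B k and matching boundaries gives v_k = k (90 − k). Substituting k = 33: v_33 = 33 · 57 = 1881.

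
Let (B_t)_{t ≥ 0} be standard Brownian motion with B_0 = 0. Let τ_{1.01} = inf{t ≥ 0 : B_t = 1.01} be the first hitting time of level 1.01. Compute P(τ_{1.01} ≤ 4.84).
P(τ_{1.01} ≤ 4.84) = 2(1 − Φ(1.01/√4.84)) = 2(1 − Φ(0.4591)) ≈ 0.6462

By the reflection principle for standard BM, P(τ_b ≤ t) = 2 · P(B_t ≥ b). Since B_t ~ N(0, t), P(B_t ≥ 1.01) = 1 − Φ(1.01/√t) = 1 − Φ(1.01/√4.84) = 1 − Φ(0.4591) ≈ 0.32308. Doubling: P(τ_{1.01} ≤ 4.84) ≈ 2 · 0.32308 = 0.64616 ≈ 0.6462.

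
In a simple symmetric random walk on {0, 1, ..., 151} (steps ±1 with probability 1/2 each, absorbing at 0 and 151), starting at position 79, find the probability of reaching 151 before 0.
P(hit 151 before 0) = 79/151

Let u_k = P(hit 151 before 0 | start at k). Then u_0 = 0, u_151 = 1, and u_k = u_{k-1}/2 + u_{k+1}/2 for 1 ≤ k ≤ 150. This harmonic recurrence is solved by u_k = k/151, giving u_79 = 79/151.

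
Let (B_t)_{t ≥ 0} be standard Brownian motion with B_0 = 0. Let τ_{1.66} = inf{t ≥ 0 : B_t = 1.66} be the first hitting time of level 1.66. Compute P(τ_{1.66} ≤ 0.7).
P(τ_{1.66} ≤ 0.7) = 2(1 − Φ(1.66/√0.7)) = 2(1 − Φ(1.9841)) ≈ 0.0472

By the reflection principle for standard BM, P(τ_b ≤ t) = 2 · P(B_t ≥ b). Since B_t ~ N(0, t), P(B_t ≥ 1.66) = 1 − Φ(1.66/√t) = 1 − Φ(1.66/√0.7) = 1 − Φ(1.9841) ≈ 0.02362. Doubling: P(τ_{1.66} ≤ 0.7) ≈ 2 · 0.02362 = 0.04724 ≈ 0.0472.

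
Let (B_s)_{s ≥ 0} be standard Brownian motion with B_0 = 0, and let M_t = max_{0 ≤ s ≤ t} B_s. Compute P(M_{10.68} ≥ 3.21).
P(M_{10.68} ≥ 3.21) = 2·P(B_{10.68} ≥ 3.21) = 2(1 − Φ(3.21/√10.68)) ≈ 0.3260

By the reflection principle for Brownian motion, P(M_t ≥ a) = 2 · P(B_t ≥ a) for a ≥ 0. Since B_t ~ N(0, t), P(B_t ≥ 3.21) = 1 − Φ(3.21/√t) = 1 − Φ(3.21/√10.68) = 1 − Φ(0.9822). So
  P(M_{10.68} ≥ 3.21) = 2(1 − Φ(0.9822)) ≈ 0.3260.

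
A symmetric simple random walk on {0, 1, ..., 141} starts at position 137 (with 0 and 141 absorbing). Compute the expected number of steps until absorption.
E[τ | X_0 = 137] = 548

Let v_k = E[τ | X_0 = k]. Boundary: v_0 = v_141 = 0. Recurrence: v_k = 1 + (v_{k-1} + v_{k+1})/2 for 1 ≤ k ≤ 140. The particular solution to v_k − (v_{k-1} + v_{k+1})/2 = 1 is v_k = −k^2. Adding homogeneous solution A + B k and matching boundaries gives v_k = k (141 − k). Substituting k = 137: v_137 = 137 · 4 = 548.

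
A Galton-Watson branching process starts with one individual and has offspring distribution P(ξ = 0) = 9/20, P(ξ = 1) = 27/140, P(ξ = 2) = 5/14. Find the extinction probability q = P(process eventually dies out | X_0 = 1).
q = 1

Mean offspring μ = 0·9/20 + 1·27/140 + 2·5/14 = 127/140 ≤ 1. For μ ≤ 1 with offspring not concentrated at 1, the Galton-Watson process goes extinct almost surely, so q = 1.
(Algebraic check: The pgf is f(s) = 9/20 + 27/140·s + 5/14·s². The extinction probability q is the smallest fixed point of f in [0, 1]. Setting s = f(s):
  5/14·s² + (27/140 − 1)·s + 9/20 = 0
  5/14·s² − (9/20 + 5/14)·s + 9/20 = 0
which factors as (s − 1)·(5/14·s − 9/20) = 0, giving roots s = 1 and s = (9/20)/(5/14) = 63/50. Since 63/50 ≥ 1, the smallest root in [0, 1] is s = 1.)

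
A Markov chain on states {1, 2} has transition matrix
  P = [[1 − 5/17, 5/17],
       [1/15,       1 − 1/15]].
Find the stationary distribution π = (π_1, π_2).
π_1 = 17/92, π_2 = 75/92

Solve πP = π with π_1 + π_2 = 1. From πP = π: π_1 · (1 − 5/17) + π_2 · 1/15 = π_1 ⇒ π_2 · 1/15 = π_1 · 5/17 ⇒ π_2/π_1 = (5/17)/(1/15) = 75/17. Together with π_1 + π_2 = 1:
  π_1 = (1/15)/(5/17 + 1/15) = (1/15)/(92/255) = 17/92,
  π_2 = (5/17)/(5/17 + 1/15) = (5/17)/(92/255) = 75/92.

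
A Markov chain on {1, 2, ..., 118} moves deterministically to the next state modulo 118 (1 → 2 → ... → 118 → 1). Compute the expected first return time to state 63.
E[T_63 | X_0 = 63] = 118

The chain cycles deterministically, so starting at state 63 it returns in exactly 118 steps. Equivalently, the stationary distribution is uniform π_j = 1/118 for every state j, so by Kac's formula E[T_63] = 1/π_63 = 118.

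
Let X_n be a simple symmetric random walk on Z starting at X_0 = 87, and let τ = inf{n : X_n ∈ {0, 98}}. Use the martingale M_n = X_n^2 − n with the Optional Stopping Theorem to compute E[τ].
E[τ] = 957

M_n = X_n^2 − n is a martingale (since E[X_{n+1}^2 | F_n] = X_n^2 + 1). By OST (τ has finite mean in a bounded region), E[M_τ] = E[M_0] = X_0^2 − 0 = 87^2 = 7569. Also E[M_τ] = E[X_τ^2] − E[τ]. The walk exits at 0 or 98, with P(hit 98 first) = 87/98, so E[X_τ^2] = 98^2 · 87/98 + 0 = 8526. Thus E[τ] = E[X_τ^2] − E[M_τ] = 8526 − 7569 = 957 = 87(98 − 87) = 957.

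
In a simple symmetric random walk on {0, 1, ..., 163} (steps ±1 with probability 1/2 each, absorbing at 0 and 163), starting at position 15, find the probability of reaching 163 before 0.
P(hit 163 before 0) = 15/163

Let u_k = P(hit 163 before 0 | start at k). Then u_0 = 0, u_163 = 1, and u_k = u_{k-1}/2 + u_{k+1}/2 for 1 ≤ k ≤ 162. This harmonic recurrence is solved by u_k = k/163, giving u_15 = 15/163.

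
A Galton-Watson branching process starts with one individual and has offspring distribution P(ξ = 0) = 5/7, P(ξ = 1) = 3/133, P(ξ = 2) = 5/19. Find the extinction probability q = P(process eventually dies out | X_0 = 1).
q = 1

Mean offspring μ = 0·5/7 + 1·3/133 + 2·5/19 = 73/133 ≤ 1. For μ ≤ 1 with offspring not concentrated at 1, the Galton-Watson process goes extinct almost surely, so q = 1.
(Algebraic check: The pgf is f(s) = 5/7 + 3/133·s + 5/19·s². The extinction probability q is the smallest fixed point of f in [0, 1]. Setting s = f(s):
  5/19·s² + (3/133 − 1)·s + 5/7 = 0
  5/19·s² − (5/7 + 5/19)·s + 5/7 = 0
which factors as (s − 1)·(5/19·s − 5/7) = 0, giving roots s = 1 and s = (5/7)/(5/19) = 19/7. Since 19/7 ≥ 1, the smallest root in [0, 1] is s = 1.)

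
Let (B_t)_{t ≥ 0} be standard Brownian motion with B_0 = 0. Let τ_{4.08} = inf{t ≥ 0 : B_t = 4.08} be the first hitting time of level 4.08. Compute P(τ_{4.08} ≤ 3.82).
P(τ_{4.08} ≤ 3.82) = 2(1 − Φ(4.08/√3.82)) = 2(1 − Φ(2.0875)) ≈ 0.0368

By the reflection principle for standard BM, P(τ_b ≤ t) = 2 · P(B_t ≥ b). Since B_t ~ N(0, t), P(B_t ≥ 4.08) = 1 − Φ(4.08/√t) = 1 − Φ(4.08/√3.82) = 1 − Φ(2.0875) ≈ 0.01842. Doubling: P(τ_{4.08} ≤ 3.82) ≈ 2 · 0.01842 = 0.03684 ≈ 0.0368.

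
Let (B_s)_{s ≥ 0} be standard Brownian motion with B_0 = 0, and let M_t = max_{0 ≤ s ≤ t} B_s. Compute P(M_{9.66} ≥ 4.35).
P(M_{9.66} ≥ 4.35) = 2·P(B_{9.66} ≥ 4.35) = 2(1 − Φ(4.35/√9.66)) ≈ 0.1616

By the reflection principle for Brownian motion, P(M_t ≥ a) = 2 · P(B_t ≥ a) for a ≥ 0. Since B_t ~ N(0, t), P(B_t ≥ 4.35) = 1 − Φ(4.35/√t) = 1 − Φ(4.35/√9.66) = 1 − Φ(1.3996). So
  P(M_{9.66} ≥ 4.35) = 2(1 − Φ(1.3996)) ≈ 0.1616.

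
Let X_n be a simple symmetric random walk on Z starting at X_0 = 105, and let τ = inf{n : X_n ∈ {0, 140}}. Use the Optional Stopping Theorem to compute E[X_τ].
E[X_τ] = 105

X_n is a martingale and τ is a bounded-mean stopping time (indeed τ is finite a.s. with bounded expectation since the walk is in a bounded region). By the OST, E[X_τ] = E[X_0] = 105. Equivalently: E[X_τ] = 140 · P(hit 140 first) + 0 · P(hit 0 first) = 140 · (105/140) = 105.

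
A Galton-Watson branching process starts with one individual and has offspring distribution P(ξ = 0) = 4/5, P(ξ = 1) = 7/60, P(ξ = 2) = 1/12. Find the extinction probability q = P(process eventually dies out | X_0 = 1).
q = 1

Mean offspring μ = 0·4/5 + 1·7/60 + 2·1/12 = 17/60 ≤ 1. For μ ≤ 1 with offspring not concentrated at 1, the Galton-Watson process goes extinct almost surely, so q = 1.
(Algebraic check: The pgf is f(s) = 4/5 + 7/60·s + 1/12·s². The extinction probability q is the smallest fixed point of f in [0, 1]. Setting s = f(s):
  1/12·s² + (7/60 − 1)·s + 4/5 = 0
  1/12·s² − (4/5 + 1/12)·s + 4/5 = 0
which factors as (s − 1)·(1/12·s − 4/5) = 0, giving roots s = 1 and s = (4/5)/(1/12) = 48/5. Since 48/5 ≥ 1, the smallest root in [0, 1] is s = 1.)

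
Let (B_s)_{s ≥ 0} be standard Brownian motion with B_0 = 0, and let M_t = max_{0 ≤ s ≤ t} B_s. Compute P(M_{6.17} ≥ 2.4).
P(M_{6.17} ≥ 2.4) = 2·P(B_{6.17} ≥ 2.4) = 2(1 − Φ(2.4/√6.17)) ≈ 0.3339

By the reflection principle for Brownian motion, P(M_t ≥ a) = 2 · P(B_t ≥ a) for a ≥ 0. Since B_t ~ N(0, t), P(B_t ≥ 2.4) = 1 − Φ(2.4/√t) = 1 − Φ(2.4/√6.17) = 1 − Φ(0.9662). So
  P(M_{6.17} ≥ 2.4) = 2(1 − Φ(0.9662)) ≈ 0.3339.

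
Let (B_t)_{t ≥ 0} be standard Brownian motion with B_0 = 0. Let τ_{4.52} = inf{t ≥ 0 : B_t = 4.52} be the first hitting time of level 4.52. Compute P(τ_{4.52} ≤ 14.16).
P(τ_{4.52} ≤ 14.16) = 2(1 − Φ(4.52/√14.16)) = 2(1 − Φ(1.2012)) ≈ 0.2297

By the reflection principle for standard BM, P(τ_b ≤ t) = 2 · P(B_t ≥ b). Since B_t ~ N(0, t), P(B_t ≥ 4.52) = 1 − Φ(4.52/√t) = 1 − Φ(4.52/√14.16) = 1 − Φ(1.2012) ≈ 0.11484. Doubling: P(τ_{4.52} ≤ 14.16) ≈ 2 · 0.11484 = 0.22968 ≈ 0.2297.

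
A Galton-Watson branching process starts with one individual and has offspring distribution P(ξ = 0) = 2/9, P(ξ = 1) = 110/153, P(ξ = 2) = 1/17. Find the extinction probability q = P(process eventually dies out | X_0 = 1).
q = 1

Mean offspring μ = 0·2/9 + 1·110/153 + 2·1/17 = 128/153 ≤ 1. For μ ≤ 1 with offspring not concentrated at 1, the Galton-Watson process goes extinct almost surely, so q = 1.
(Algebraic check: The pgf is f(s) = 2/9 + 110/153·s + 1/17·s². The extinction probability q is the smallest fixed point of f in [0, 1]. Setting s = f(s):
  1/17·s² + (110/153 − 1)·s + 2/9 = 0
  1/17·s² − (2/9 + 1/17)·s + 2/9 = 0
which factors as (s − 1)·(1/17·s − 2/9) = 0, giving roots s = 1 and s = (2/9)/(1/17) = 34/9. Since 34/9 ≥ 1, the smallest root in [0, 1] is s = 1.)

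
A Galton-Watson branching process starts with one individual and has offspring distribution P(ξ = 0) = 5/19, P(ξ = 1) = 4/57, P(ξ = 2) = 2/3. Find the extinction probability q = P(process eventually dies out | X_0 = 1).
q = 15/38

The pgf is f(s) = 5/19 + 4/57·s + 2/3·s². The extinction probability q is the smallest fixed point of f in [0, 1]. Setting s = f(s):
  2/3·s² + (4/57 − 1)·s + 5/19 = 0
  2/3·s² − (5/19 + 2/3)·s + 5/19 = 0
which factors as (s − 1)·(2/3·s − 5/19) = 0, giving roots s = 1 and s = (5/19)/(2/3) = 15/38.
Mean offspring μ = 4/57 + 2·2/3 = 80/57 > 1 (supercritical), so q < 1. The extinction probability is the smaller root: q = (5/19)/(2/3) = 15/38.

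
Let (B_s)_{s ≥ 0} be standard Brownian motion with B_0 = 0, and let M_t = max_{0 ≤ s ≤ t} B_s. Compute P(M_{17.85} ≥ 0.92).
P(M_{17.85} ≥ 0.92) = 2·P(B_{17.85} ≥ 0.92) = 2(1 − Φ(0.92/√17.85)) ≈ 0.8276

By the reflection principle for Brownian motion, P(M_t ≥ a) = 2 · P(B_t ≥ a) for a ≥ 0. Since B_t ~ N(0, t), P(B_t ≥ 0.92) = 1 − Φ(0.92/√t) = 1 − Φ(0.92/√17.85) = 1 − Φ(0.2178). So
  P(M_{17.85} ≥ 0.92) = 2(1 − Φ(0.2178)) ≈ 0.8276.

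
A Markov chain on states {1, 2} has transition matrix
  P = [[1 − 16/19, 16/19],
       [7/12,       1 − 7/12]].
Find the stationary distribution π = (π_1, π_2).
π_1 = 133/325, π_2 = 192/325

Solve πP = π with π_1 + π_2 = 1. From πP = π: π_1 · (1 − 16/19) + π_2 · 7/12 = π_1 ⇒ π_2 · 7/12 = π_1 · 16/19 ⇒ π_2/π_1 = (16/19)/(7/12) = 192/133. Together with π_1 + π_2 = 1:
  π_1 = (7/12)/(16/19 + 7/12) = (7/12)/(325/228) = 133/325,
  π_2 = (16/19)/(16/19 + 7/12) = (16/19)/(325/228) = 192/325.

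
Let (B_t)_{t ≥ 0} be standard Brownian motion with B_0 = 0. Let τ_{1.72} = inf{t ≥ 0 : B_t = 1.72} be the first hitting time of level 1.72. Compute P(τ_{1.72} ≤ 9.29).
P(τ_{1.72} ≤ 9.29) = 2(1 − Φ(1.72/√9.29)) = 2(1 − Φ(0.5643)) ≈ 0.5725

By the reflection principle for standard BM, P(τ_b ≤ t) = 2 · P(B_t ≥ b). Since B_t ~ N(0, t), P(B_t ≥ 1.72) = 1 − Φ(1.72/√t) = 1 − Φ(1.72/√9.29) = 1 − Φ(0.5643) ≈ 0.28627. Doubling: P(τ_{1.72} ≤ 9.29) ≈ 2 · 0.28627 = 0.57254 ≈ 0.5725.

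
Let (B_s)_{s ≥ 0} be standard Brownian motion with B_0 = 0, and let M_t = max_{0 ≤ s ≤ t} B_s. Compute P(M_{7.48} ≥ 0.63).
P(M_{7.48} ≥ 0.63) = 2·P(B_{7.48} ≥ 0.63) = 2(1 − Φ(0.63/√7.48)) ≈ 0.8178

By the reflection principle for Brownian motion, P(M_t ≥ a) = 2 · P(B_t ≥ a) for a ≥ 0. Since B_t ~ N(0, t), P(B_t ≥ 0.63) = 1 − Φ(0.63/√t) = 1 − Φ(0.63/√7.48) = 1 − Φ(0.2304). So
  P(M_{7.48} ≥ 0.63) = 2(1 − Φ(0.2304)) ≈ 0.8178.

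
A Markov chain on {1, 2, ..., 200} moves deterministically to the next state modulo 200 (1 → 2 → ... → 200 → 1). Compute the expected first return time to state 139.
E[T_139 | X_0 = 139] = 200

The chain cycles deterministically, so starting at state 139 it returns in exactly 200 steps. Equivalently, the stationary distribution is uniform π_j = 1/200 for every state j, so by Kac's formula E[T_139] = 1/π_139 = 200.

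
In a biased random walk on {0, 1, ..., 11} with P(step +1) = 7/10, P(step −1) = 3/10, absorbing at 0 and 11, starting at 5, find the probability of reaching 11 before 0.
P(hit 11 before 0) = (1 − (3/7)^5) / (1 − (3/7)^11) = 487184509/494287399

Let u_k denote P(reach 11 before 0 | start at k). Boundary: u_0 = 0, u_11 = 1. Recurrence: u_k = 7/10·u_{k+1} + 3/10·u_{k-1} for 1 ≤ k ≤ 10. Try u_k = A + B·r^k with r = q/p = (3/10)/(7/10) = 3/7. Substitution satisfies the recurrence; boundary conditions give:
  u_k = (1 − r^k) / (1 − r^N) = (1 − (3/7)^5) / (1 − (3/7)^11) = 487184509/494287399.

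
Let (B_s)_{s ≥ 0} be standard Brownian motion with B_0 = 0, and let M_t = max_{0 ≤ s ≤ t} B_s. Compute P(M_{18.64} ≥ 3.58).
P(M_{18.64} ≥ 3.58) = 2·P(B_{18.64} ≥ 3.58) = 2(1 − Φ(3.58/√18.64)) ≈ 0.4070

By the reflection principle for Brownian motion, P(M_t ≥ a) = 2 · P(B_t ≥ a) for a ≥ 0. Since B_t ~ N(0, t), P(B_t ≥ 3.58) = 1 − Φ(3.58/√t) = 1 − Φ(3.58/√18.64) = 1 − Φ(0.8292). So
  P(M_{18.64} ≥ 3.58) = 2(1 − Φ(0.8292)) ≈ 0.4070.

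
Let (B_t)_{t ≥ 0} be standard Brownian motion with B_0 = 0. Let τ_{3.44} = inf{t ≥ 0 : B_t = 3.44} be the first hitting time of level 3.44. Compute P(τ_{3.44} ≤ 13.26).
P(τ_{3.44} ≤ 13.26) = 2(1 − Φ(3.44/√13.26)) = 2(1 − Φ(0.9447)) ≈ 0.3448

By the reflection principle for standard BM, P(τ_b ≤ t) = 2 · P(B_t ≥ b). Since B_t ~ N(0, t), P(B_t ≥ 3.44) = 1 − Φ(3.44/√t) = 1 − Φ(3.44/√13.26) = 1 − Φ(0.9447) ≈ 0.17241. Doubling: P(τ_{3.44} ≤ 13.26) ≈ 2 · 0.17241 = 0.34482 ≈ 0.3448.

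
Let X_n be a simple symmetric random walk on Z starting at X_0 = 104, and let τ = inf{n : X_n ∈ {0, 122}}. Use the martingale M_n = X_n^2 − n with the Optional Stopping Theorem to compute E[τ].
E[τ] = 1872

M_n = X_n^2 − n is a martingale (since E[X_{n+1}^2 | F_n] = X_n^2 + 1). By OST (τ has finite mean in a bounded region), E[M_τ] = E[M_0] = X_0^2 − 0 = 104^2 = 10816. Also E[M_τ] = E[X_τ^2] − E[τ]. The walk exits at 0 or 122, with P(hit 122 first) = 104/122, so E[X_τ^2] = 122^2 · 104/122 + 0 = 12688. Thus E[τ] = E[X_τ^2] − E[M_τ] = 12688 − 10816 = 1872 = 104(122 − 104) = 1872.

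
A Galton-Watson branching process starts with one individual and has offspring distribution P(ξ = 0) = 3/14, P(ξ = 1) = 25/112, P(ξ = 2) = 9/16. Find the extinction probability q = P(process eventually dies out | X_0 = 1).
q = 8/21

The pgf is f(s) = 3/14 + 25/112·s + 9/16·s². The extinction probability q is the smallest fixed point of f in [0, 1]. Setting s = f(s):
  9/16·s² + (25/112 − 1)·s + 3/14 = 0
  9/16·s² − (3/14 + 9/16)·s + 3/14 = 0
which factors as (s − 1)·(9/16·s − 3/14) = 0, giving roots s = 1 and s = (3/14)/(9/16) = 8/21.
Mean offspring μ = 25/112 + 2·9/16 = 151/112 > 1 (supercritical), so q < 1. The extinction probability is the smaller root: q = (3/14)/(9/16) = 8/21.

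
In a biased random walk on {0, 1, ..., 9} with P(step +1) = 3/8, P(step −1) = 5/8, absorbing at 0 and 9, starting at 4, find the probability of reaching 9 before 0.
P(hit 9 before 0) = (1 − (5/3)^4) / (1 − (5/3)^9) = 66096/966721

Let u_k denote P(reach 9 before 0 | start at k). Boundary: u_0 = 0, u_9 = 1. Recurrence: u_k = 3/8·u_{k+1} + 5/8·u_{k-1} for 1 ≤ k ≤ 8. Try u_k = A + B·r^k with r = q/p = (5/8)/(3/8) = 5/3. Substitution satisfies the recurrence; boundary conditions give:
  u_k = (1 − r^k) / (1 − r^N) = (1 − (5/3)^4) / (1 − (5/3)^9) = 66096/966721.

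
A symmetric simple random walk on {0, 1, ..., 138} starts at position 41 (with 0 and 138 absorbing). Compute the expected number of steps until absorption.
E[τ | X_0 = 41] = 3977

Let v_k = E[τ | X_0 = k]. Boundary: v_0 = v_138 = 0. Recurrence: v_k = 1 + (v_{k-1} + v_{k+1})/2 for 1 ≤ k ≤ 137. The particular solution to v_k − (v_{k-1} + v_{k+1})/2 = 1 is v_k = −k^2. Adding homogeneous solution A + B k and matching boundaries gives v_k = k (138 − k). Substituting k = 41: v_41 = 41 · 97 = 3977.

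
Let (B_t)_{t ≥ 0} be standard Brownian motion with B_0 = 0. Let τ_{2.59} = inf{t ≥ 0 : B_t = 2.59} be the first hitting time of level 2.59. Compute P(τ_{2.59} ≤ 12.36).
P(τ_{2.59} ≤ 12.36) = 2(1 − Φ(2.59/√12.36)) = 2(1 − Φ(0.7367)) ≈ 0.4613

By the reflection principle for standard BM, P(τ_b ≤ t) = 2 · P(B_t ≥ b). Since B_t ~ N(0, t), P(B_t ≥ 2.59) = 1 − Φ(2.59/√t) = 1 − Φ(2.59/√12.36) = 1 − Φ(0.7367) ≈ 0.23065. Doubling: P(τ_{2.59} ≤ 12.36) ≈ 2 · 0.23065 = 0.46130 ≈ 0.4613.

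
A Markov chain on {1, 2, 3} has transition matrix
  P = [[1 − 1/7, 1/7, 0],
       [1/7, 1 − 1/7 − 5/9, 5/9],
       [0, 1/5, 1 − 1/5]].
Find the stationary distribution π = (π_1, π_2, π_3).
π = (9/43, 9/43, 25/43)

This is a birth-death chain on three states, which satisfies detailed balance: π_1 · P_{12} = π_2 · P_{21} and π_2 · P_{23} = π_3 · P_{32}.
From π_1 · 1/7 = π_2 · 1/7: π_2/π_1 = (1/7)/(1/7) = 1.
From π_2 · 5/9 = π_3 · 1/5: π_3/π_2 = (5/9)/(1/5) = 25/9.
Take π_1 proportional to 1; then unnormalized π = (1, 1, 25/9). Normalize by dividing by the sum 43/9:
  π = (9/43, 9/43, 25/43).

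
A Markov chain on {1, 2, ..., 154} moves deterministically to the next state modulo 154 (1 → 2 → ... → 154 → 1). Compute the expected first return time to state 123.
E[T_123 | X_0 = 123] = 154

The chain cycles deterministically, so starting at state 123 it returns in exactly 154 steps. Equivalently, the stationary distribution is uniform π_j = 1/154 for every state j, so by Kac's formula E[T_123] = 1/π_123 = 154.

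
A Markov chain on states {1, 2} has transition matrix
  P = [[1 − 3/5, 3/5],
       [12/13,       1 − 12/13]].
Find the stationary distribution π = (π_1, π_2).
π_1 = 20/33, π_2 = 13/33

Solve πP = π with π_1 + π_2 = 1. From πP = π: π_1 · (1 − 3/5) + π_2 · 12/13 = π_1 ⇒ π_2 · 12/13 = π_1 · 3/5 ⇒ π_2/π_1 = (3/5)/(12/13) = 13/20. Together with π_1 + π_2 = 1:
  π_1 = (12/13)/(3/5 + 12/13) = (12/13)/(99/65) = 20/33,
  π_2 = (3/5)/(3/5 + 12/13) = (3/5)/(99/65) = 13/33.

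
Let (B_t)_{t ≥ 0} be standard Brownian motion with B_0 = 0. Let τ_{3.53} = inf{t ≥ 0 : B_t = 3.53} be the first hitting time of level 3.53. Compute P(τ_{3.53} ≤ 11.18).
P(τ_{3.53} ≤ 11.18) = 2(1 − Φ(3.53/√11.18)) = 2(1 − Φ(1.0557)) ≈ 0.2911

By the reflection principle for standard BM, P(τ_b ≤ t) = 2 · P(B_t ≥ b). Since B_t ~ N(0, t), P(B_t ≥ 3.53) = 1 − Φ(3.53/√t) = 1 − Φ(3.53/√11.18) = 1 − Φ(1.0557) ≈ 0.14555. Doubling: P(τ_{3.53} ≤ 11.18) ≈ 2 · 0.14555 = 0.29110 ≈ 0.2911.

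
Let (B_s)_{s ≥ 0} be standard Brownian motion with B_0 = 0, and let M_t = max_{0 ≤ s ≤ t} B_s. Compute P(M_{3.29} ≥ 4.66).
P(M_{3.29} ≥ 4.66) = 2·P(B_{3.29} ≥ 4.66) = 2(1 − Φ(4.66/√3.29)) ≈ 0.0102

By the reflection principle for Brownian motion, P(M_t ≥ a) = 2 · P(B_t ≥ a) for a ≥ 0. Since B_t ~ N(0, t), P(B_t ≥ 4.66) = 1 − Φ(4.66/√t) = 1 − Φ(4.66/√3.29) = 1 − Φ(2.5691). So
  P(M_{3.29} ≥ 4.66) = 2(1 − Φ(2.5691)) ≈ 0.0102.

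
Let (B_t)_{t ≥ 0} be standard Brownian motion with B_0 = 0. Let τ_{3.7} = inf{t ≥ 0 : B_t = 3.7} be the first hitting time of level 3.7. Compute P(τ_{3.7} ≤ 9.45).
P(τ_{3.7} ≤ 9.45) = 2(1 − Φ(3.7/√9.45)) = 2(1 − Φ(1.2036)) ≈ 0.2287

By the reflection principle for standard BM, P(τ_b ≤ t) = 2 · P(B_t ≥ b). Since B_t ~ N(0, t), P(B_t ≥ 3.7) = 1 − Φ(3.7/√t) = 1 − Φ(3.7/√9.45) = 1 − Φ(1.2036) ≈ 0.11437. Doubling: P(τ_{3.7} ≤ 9.45) ≈ 2 · 0.11437 = 0.22874 ≈ 0.2287.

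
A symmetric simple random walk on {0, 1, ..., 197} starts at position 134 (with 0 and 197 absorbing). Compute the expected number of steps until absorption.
E[τ | X_0 = 134] = 8442

Let v_k = E[τ | X_0 = k]. Boundary: v_0 = v_197 = 0. Recurrence: v_k = 1 + (v_{k-1} + v_{k+1})/2 for 1 ≤ k ≤ 196. The particular solution to v_k − (v_{k-1} + v_{k+1})/2 = 1 is v_k = −k^2. Adding homogeneous solution A + B k and matching boundaries gives v_k = k (197 − k). Substituting k = 134: v_134 = 134 · 63 = 8442.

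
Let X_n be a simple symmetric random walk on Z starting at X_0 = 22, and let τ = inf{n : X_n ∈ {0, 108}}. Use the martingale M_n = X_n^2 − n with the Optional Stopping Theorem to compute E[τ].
E[τ] = 1892

M_n = X_n^2 − n is a martingale (since E[X_{n+1}^2 | F_n] = X_n^2 + 1). By OST (τ has finite mean in a bounded region), E[M_τ] = E[M_0] = X_0^2 − 0 = 22^2 = 484. Also E[M_τ] = E[X_τ^2] − E[τ]. The walk exits at 0 or 108, with P(hit 108 first) = 22/108, so E[X_τ^2] = 108^2 · 22/108 + 0 = 2376. Thus E[τ] = E[X_τ^2] − E[M_τ] = 2376 − 484 = 1892 = 22(108 − 22) = 1892.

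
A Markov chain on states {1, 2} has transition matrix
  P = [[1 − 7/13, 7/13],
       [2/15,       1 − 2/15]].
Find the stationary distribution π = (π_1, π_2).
π_1 = 26/131, π_2 = 105/131

Solve πP = π with π_1 + π_2 = 1. From πP = π: π_1 · (1 − 7/13) + π_2 · 2/15 = π_1 ⇒ π_2 · 2/15 = π_1 · 7/13 ⇒ π_2/π_1 = (7/13)/(2/15) = 105/26. Together with π_1 + π_2 = 1:
  π_1 = (2/15)/(7/13 + 2/15) = (2/15)/(131/195) = 26/131,
  π_2 = (7/13)/(7/13 + 2/15) = (7/13)/(131/195) = 105/131.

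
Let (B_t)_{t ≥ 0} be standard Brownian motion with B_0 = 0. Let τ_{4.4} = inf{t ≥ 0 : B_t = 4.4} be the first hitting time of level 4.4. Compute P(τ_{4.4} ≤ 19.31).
P(τ_{4.4} ≤ 19.31) = 2(1 − Φ(4.4/√19.31)) = 2(1 − Φ(1.0013)) ≈ 0.3167

By the reflection principle for standard BM, P(τ_b ≤ t) = 2 · P(B_t ≥ b). Since B_t ~ N(0, t), P(B_t ≥ 4.4) = 1 − Φ(4.4/√t) = 1 − Φ(4.4/√19.31) = 1 − Φ(1.0013) ≈ 0.15834. Doubling: P(τ_{4.4} ≤ 19.31) ≈ 2 · 0.15834 = 0.31668 ≈ 0.3167.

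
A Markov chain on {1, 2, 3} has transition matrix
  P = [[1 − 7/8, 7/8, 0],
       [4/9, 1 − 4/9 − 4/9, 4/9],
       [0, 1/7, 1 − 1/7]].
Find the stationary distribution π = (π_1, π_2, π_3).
π = (32/291, 21/97, 196/291)

This is a birth-death chain on three states, which satisfies detailed balance: π_1 · P_{12} = π_2 · P_{21} and π_2 · P_{23} = π_3 · P_{32}.
From π_1 · 7/8 = π_2 · 4/9: π_2/π_1 = (7/8)/(4/9) = 63/32.
From π_2 · 4/9 = π_3 · 1/7: π_3/π_2 = (4/9)/(1/7) = 28/9.
Take π_1 proportional to 1; then unnormalized π = (1, 63/32, 49/8). Normalize by dividing by the sum 291/32:
  π = (32/291, 21/97, 196/291).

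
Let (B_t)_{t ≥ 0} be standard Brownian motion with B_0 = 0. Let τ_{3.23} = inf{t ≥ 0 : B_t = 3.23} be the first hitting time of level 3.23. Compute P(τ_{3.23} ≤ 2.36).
P(τ_{3.23} ≤ 2.36) = 2(1 − Φ(3.23/√2.36)) = 2(1 − Φ(2.1026)) ≈ 0.0355

By the reflection principle for standard BM, P(τ_b ≤ t) = 2 · P(B_t ≥ b). Since B_t ~ N(0, t), P(B_t ≥ 3.23) = 1 − Φ(3.23/√t) = 1 − Φ(3.23/√2.36) = 1 − Φ(2.1026) ≈ 0.01775. Doubling: P(τ_{3.23} ≤ 2.36) ≈ 2 · 0.01775 = 0.03550 ≈ 0.0355.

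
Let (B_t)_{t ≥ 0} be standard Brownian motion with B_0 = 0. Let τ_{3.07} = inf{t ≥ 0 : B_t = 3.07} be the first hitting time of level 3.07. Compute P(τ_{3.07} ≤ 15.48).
P(τ_{3.07} ≤ 15.48) = 2(1 − Φ(3.07/√15.48)) = 2(1 − Φ(0.7803)) ≈ 0.4352

By the reflection principle for standard BM, P(τ_b ≤ t) = 2 · P(B_t ≥ b). Since B_t ~ N(0, t), P(B_t ≥ 3.07) = 1 − Φ(3.07/√t) = 1 − Φ(3.07/√15.48) = 1 − Φ(0.7803) ≈ 0.21761. Doubling: P(τ_{3.07} ≤ 15.48) ≈ 2 · 0.21761 = 0.43522 ≈ 0.4352.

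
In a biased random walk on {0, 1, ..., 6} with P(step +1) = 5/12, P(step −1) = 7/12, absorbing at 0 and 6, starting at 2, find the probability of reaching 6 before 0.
P(hit 6 before 0) = (1 − (7/5)^2) / (1 − (7/5)^6) = 625/4251

Let u_k denote P(reach 6 before 0 | start at k). Boundary: u_0 = 0, u_6 = 1. Recurrence: u_k = 5/12·u_{k+1} + 7/12·u_{k-1} for 1 ≤ k ≤ 5. Try u_k = A + B·r^k with r = q/p = (7/12)/(5/12) = 7/5. Substitution satisfies the recurrence; boundary conditions give:
  u_k = (1 − r^k) / (1 − r^N) = (1 − (7/5)^2) / (1 − (7/5)^6) = 625/4251.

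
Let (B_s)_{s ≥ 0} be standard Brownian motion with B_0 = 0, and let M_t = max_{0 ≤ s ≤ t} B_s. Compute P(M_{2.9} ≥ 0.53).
P(M_{2.9} ≥ 0.53) = 2·P(B_{2.9} ≥ 0.53) = 2(1 − Φ(0.53/√2.9)) ≈ 0.7556

By the reflection principle for Brownian motion, P(M_t ≥ a) = 2 · P(B_t ≥ a) for a ≥ 0. Since B_t ~ N(0, t), P(B_t ≥ 0.53) = 1 − Φ(0.53/√t) = 1 − Φ(0.53/√2.9) = 1 − Φ(0.3112). So
  P(M_{2.9} ≥ 0.53) = 2(1 − Φ(0.3112)) ≈ 0.7556.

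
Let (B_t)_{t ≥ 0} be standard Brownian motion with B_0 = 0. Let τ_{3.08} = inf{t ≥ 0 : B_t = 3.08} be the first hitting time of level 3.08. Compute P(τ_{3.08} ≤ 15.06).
P(τ_{3.08} ≤ 15.06) = 2(1 − Φ(3.08/√15.06)) = 2(1 − Φ(0.7937)) ≈ 0.4274

By the reflection principle for standard BM, P(τ_b ≤ t) = 2 · P(B_t ≥ b). Since B_t ~ N(0, t), P(B_t ≥ 3.08) = 1 − Φ(3.08/√t) = 1 − Φ(3.08/√15.06) = 1 − Φ(0.7937) ≈ 0.21369. Doubling: P(τ_{3.08} ≤ 15.06) ≈ 2 · 0.21369 = 0.42738 ≈ 0.4274.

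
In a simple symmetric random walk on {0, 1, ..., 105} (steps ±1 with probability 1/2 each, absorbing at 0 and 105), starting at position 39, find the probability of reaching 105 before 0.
P(hit 105 before 0) = 39/105 = 13/35

Let u_k = P(hit 105 before 0 | start at k). Then u_0 = 0, u_105 = 1, and u_k = u_{k-1}/2 + u_{k+1}/2 for 1 ≤ k ≤ 104. This harmonic recurrence is solved by u_k = k/105, giving u_39 = 39/105 = 13/35.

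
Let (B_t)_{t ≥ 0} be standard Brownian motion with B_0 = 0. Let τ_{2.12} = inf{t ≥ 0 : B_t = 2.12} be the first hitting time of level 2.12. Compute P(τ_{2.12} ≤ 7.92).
P(τ_{2.12} ≤ 7.92) = 2(1 − Φ(2.12/√7.92)) = 2(1 − Φ(0.7533)) ≈ 0.4513

By the reflection principle for standard BM, P(τ_b ≤ t) = 2 · P(B_t ≥ b). Since B_t ~ N(0, t), P(B_t ≥ 2.12) = 1 − Φ(2.12/√t) = 1 − Φ(2.12/√7.92) = 1 − Φ(0.7533) ≈ 0.22563. Doubling: P(τ_{2.12} ≤ 7.92) ≈ 2 · 0.22563 = 0.45126 ≈ 0.4513.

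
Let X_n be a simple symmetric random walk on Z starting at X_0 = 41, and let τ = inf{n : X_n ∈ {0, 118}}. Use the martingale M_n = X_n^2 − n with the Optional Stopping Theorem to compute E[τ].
E[τ] = 3157

M_n = X_n^2 − n is a martingale (since E[X_{n+1}^2 | F_n] = X_n^2 + 1). By OST (τ has finite mean in a bounded region), E[M_τ] = E[M_0] = X_0^2 − 0 = 41^2 = 1681. Also E[M_τ] = E[X_τ^2] − E[τ]. The walk exits at 0 or 118, with P(hit 118 first) = 41/118, so E[X_τ^2] = 118^2 · 41/118 + 0 = 4838. Thus E[τ] = E[X_τ^2] − E[M_τ] = 4838 − 1681 = 3157 = 41(118 − 41) = 3157.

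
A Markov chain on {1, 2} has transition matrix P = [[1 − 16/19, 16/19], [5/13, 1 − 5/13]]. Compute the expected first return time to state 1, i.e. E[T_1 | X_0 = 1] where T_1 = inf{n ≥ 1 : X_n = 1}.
E[T_1 | X_0 = 1] = 1/π_1 = 303/95

For an irreducible recurrent Markov chain with stationary distribution π, E[T_i | X_0 = i] = 1/π_i (Kac's formula). Here π_1 = (5/13)/(16/19 + 5/13) = (5/13)/(303/247) = 95/303, so E[T_1 | X_0 = 1] = 1/π_1 = (16/19 + 5/13)/(5/13) = (303/247)/(5/13) = 303/95.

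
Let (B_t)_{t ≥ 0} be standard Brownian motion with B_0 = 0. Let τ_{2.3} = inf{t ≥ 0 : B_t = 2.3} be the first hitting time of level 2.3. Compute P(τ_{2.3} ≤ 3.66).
P(τ_{2.3} ≤ 3.66) = 2(1 − Φ(2.3/√3.66)) = 2(1 − Φ(1.2022)) ≈ 0.2293

By the reflection principle for standard BM, P(τ_b ≤ t) = 2 · P(B_t ≥ b). Since B_t ~ N(0, t), P(B_t ≥ 2.3) = 1 − Φ(2.3/√t) = 1 − Φ(2.3/√3.66) = 1 − Φ(1.2022) ≈ 0.11464. Doubling: P(τ_{2.3} ≤ 3.66) ≈ 2 · 0.11464 = 0.22928 ≈ 0.2293.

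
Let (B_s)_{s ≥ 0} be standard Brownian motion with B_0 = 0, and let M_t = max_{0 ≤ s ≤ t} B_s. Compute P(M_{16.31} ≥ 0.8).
P(M_{16.31} ≥ 0.8) = 2·P(B_{16.31} ≥ 0.8) = 2(1 − Φ(0.8/√16.31)) ≈ 0.8430

By the reflection principle for Brownian motion, P(M_t ≥ a) = 2 · P(B_t ≥ a) for a ≥ 0. Since B_t ~ N(0, t), P(B_t ≥ 0.8) = 1 − Φ(0.8/√t) = 1 − Φ(0.8/√16.31) = 1 − Φ(0.1981). So
  P(M_{16.31} ≥ 0.8) = 2(1 − Φ(0.1981)) ≈ 0.8430.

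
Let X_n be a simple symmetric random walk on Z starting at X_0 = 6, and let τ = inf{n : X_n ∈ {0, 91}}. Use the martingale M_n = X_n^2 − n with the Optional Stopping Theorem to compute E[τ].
E[τ] = 510

M_n = X_n^2 − n is a martingale (since E[X_{n+1}^2 | F_n] = X_n^2 + 1). By OST (τ has finite mean in a bounded region), E[M_τ] = E[M_0] = X_0^2 − 0 = 6^2 = 36. Also E[M_τ] = E[X_τ^2] − E[τ]. The walk exits at 0 or 91, with P(hit 91 first) = 6/91, so E[X_τ^2] = 91^2 · 6/91 + 0 = 546. Thus E[τ] = E[X_τ^2] − E[M_τ] = 546 − 36 = 510 = 6(91 − 6) = 510.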